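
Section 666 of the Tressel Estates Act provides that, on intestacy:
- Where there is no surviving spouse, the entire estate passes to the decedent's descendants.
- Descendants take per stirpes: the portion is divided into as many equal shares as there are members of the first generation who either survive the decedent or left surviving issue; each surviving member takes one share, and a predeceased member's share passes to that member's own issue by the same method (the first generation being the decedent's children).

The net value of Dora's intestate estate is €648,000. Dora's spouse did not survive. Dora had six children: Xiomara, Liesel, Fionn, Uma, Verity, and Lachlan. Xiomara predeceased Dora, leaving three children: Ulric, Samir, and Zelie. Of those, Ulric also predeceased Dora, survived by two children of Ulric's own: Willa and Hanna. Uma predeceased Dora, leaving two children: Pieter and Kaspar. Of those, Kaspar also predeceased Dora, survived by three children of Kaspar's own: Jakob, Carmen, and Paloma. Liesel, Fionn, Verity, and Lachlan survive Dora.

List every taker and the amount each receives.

Willa: €18,000; Hanna: €18,000; Samir: €36,000; Zelie: €36,000; Liesel: €108,000; Fionn: €108,000; Pieter: €54,000; Jakob: €18,000; Carmen: €18,000; Paloma: €18,000; Verity: €108,000; Lachlan: €108,000

The entire €648,000 passes to the descendants.
That amount (€648,000) is divided into 6 shares of €108,000: Liesel, Fionn, Verity, and Lachlan each take €108,000; Xiomara's €108,000 share passes to Xiomara's issue; Uma's €108,000 share passes to Uma's issue.
Xiomara's share (€108,000) is divided into 3 shares of €36,000: Samir and Zelie each take €36,000; Ulric's €36,000 share passes to Ulric's issue.
Ulric's share (€36,000) is divided into 2 shares of €18,000: Willa and Hanna each take €18,000.
Uma's share (€108,000) is divided into 2 shares of €54,000: Pieter takes €54,000; Kaspar's €54,000 share passes to Kaspar's issue.
Kaspar's share (€54,000) is divided into 3 shares of €18,000: Jakob, Carmen, and Paloma each take €18,000.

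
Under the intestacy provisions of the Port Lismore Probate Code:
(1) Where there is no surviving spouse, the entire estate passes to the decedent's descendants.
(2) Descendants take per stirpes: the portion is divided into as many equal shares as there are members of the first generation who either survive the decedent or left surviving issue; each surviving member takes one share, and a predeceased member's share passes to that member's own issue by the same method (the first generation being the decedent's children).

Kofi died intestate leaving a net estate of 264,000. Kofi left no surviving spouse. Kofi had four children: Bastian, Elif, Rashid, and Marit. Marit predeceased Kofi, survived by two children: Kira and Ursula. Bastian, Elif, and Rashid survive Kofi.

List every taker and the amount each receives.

Bastian: 66,000; Elif: 66,000; Rashid: 66,000; Kira: 33,000; Ursula: 33,000

The entire 264,000 passes to the descendants.
That amount (264,000) is divided into 4 shares of 66,000: Bastian, Elif, and Rashid each take 66,000; Marit's 66,000 share passes to Marit's issue.
Marit's share (66,000) is divided into 2 shares of 33,000: Kira and Ursula each take 33,000.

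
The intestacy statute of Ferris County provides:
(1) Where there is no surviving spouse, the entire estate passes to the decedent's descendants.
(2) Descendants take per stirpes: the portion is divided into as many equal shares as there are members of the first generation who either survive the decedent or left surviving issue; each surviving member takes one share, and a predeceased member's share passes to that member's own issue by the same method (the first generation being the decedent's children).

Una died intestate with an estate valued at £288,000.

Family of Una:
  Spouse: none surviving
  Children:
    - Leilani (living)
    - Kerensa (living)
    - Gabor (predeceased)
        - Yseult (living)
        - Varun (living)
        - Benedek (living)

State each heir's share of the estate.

The entire £288,000 passes to the descendants.
That amount (£288,000) is divided into 3 shares of £96,000: Leilani and Kerensa each take £96,000; Gabor's £96,000 share passes to Gabor's issue.
Gabor's share (£96,000) is divided into 3 shares of £32,000: Yseult, Varun, and Benedek each take £32,000.

Leilani: £96,000; Kerensa: £96,000; Yseult: £32,000; Varun: £32,000; Benedek: £32,000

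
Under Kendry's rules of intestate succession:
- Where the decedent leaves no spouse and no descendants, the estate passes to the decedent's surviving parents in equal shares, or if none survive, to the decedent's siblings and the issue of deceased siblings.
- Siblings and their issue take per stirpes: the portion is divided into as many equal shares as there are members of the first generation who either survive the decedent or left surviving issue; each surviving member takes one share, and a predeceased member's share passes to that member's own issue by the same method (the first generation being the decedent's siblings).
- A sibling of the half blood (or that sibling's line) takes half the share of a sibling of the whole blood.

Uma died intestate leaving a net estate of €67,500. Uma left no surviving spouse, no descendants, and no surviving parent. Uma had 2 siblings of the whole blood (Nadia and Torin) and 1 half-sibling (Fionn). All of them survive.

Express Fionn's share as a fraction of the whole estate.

The entire €67,500 passes to the siblings and their issue.
Counting each half-blood sibling's line as half a unit, there are 5/2 units in €67,500, so one unit is €27,000. Whole-blood lines (Nadia and Torin) take €27,000 each; half-blood lines (Fionn) take €13,500 each.

Fionn receives 1/5 of the estate.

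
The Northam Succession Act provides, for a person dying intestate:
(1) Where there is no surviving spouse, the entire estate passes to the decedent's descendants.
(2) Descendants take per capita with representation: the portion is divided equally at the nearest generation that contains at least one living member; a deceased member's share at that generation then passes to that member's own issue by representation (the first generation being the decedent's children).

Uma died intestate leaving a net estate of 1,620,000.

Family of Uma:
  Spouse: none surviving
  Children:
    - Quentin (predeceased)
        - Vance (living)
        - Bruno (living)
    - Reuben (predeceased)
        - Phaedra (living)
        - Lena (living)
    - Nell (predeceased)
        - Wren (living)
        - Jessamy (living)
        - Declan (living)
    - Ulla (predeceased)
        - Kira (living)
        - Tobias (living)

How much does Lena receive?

The entire 1,620,000 passes to the descendants.
No child survives, so the initial division is made at the grandchildren's generation.
That amount (1,620,000) is divided into 9 shares of 180,000: Vance, Bruno, Phaedra, Lena, Wren, Jessamy, Declan, Kira, and Tobias each take 180,000.

Lena receives 180,000.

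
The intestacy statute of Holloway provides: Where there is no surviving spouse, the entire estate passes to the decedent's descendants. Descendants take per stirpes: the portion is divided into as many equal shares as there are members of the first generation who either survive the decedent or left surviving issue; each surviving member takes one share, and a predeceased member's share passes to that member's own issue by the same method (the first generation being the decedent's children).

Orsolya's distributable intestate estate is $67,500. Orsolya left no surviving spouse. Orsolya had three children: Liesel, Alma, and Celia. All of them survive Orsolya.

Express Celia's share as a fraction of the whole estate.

The entire $67,500 passes to the descendants.
That amount ($67,500) is divided into 3 shares of $22,500: Liesel, Alma, and Celia each take $22,500.

Celia receives 1/3 of the estate.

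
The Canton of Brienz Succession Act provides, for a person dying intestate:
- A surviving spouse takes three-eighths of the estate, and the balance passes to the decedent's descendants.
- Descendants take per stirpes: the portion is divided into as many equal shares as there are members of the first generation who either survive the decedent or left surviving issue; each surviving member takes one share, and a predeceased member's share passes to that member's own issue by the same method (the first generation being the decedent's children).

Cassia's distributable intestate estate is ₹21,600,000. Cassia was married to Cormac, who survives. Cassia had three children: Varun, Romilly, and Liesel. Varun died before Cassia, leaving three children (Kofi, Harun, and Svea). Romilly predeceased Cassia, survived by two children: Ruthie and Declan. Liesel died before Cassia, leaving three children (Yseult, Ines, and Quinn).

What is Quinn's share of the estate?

Quinn receives ₹1,500,000.

Cormac takes three-eighths of ₹21,600,000 = ₹8,100,000. The remaining ₹13,500,000 passes to the descendants.
The descendants' portion (₹13,500,000) is divided into 3 shares of ₹4,500,000: Varun's ₹4,500,000 share passes to Varun's issue; Romilly's ₹4,500,000 share passes to Romilly's issue; Liesel's ₹4,500,000 share passes to Liesel's issue.
Varun's share (₹4,500,000) is divided into 3 shares of ₹1,500,000: Kofi, Harun, and Svea each take ₹1,500,000.
Romilly's share (₹4,500,000) is divided into 2 shares of ₹2,250,000: Ruthie and Declan each take ₹2,250,000.
Liesel's share (₹4,500,000) is divided into 3 shares of ₹1,500,000: Yseult, Ines, and Quinn each take ₹1,500,000.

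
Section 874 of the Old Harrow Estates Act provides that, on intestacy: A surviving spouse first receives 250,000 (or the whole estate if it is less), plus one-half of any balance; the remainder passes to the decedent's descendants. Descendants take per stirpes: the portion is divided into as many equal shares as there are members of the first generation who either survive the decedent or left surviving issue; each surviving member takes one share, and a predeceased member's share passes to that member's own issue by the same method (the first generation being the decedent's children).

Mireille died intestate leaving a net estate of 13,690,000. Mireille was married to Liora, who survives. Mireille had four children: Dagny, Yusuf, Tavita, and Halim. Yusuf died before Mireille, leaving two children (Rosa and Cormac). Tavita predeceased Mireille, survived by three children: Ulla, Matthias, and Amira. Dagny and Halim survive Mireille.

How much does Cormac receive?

Liora first takes 250,000, leaving a balance of 13,440,000. Liora then takes one-half of the balance (6,720,000), for a total of 6,970,000. The remaining 6,720,000 passes to the descendants.
The descendants' portion (6,720,000) is divided into 4 shares of 1,680,000: Dagny and Halim each take 1,680,000; Yusuf's 1,680,000 share passes to Yusuf's issue; Tavita's 1,680,000 share passes to Tavita's issue.
Yusuf's share (1,680,000) is divided into 2 shares of 840,000: Rosa and Cormac each take 840,000.
Tavita's share (1,680,000) is divided into 3 shares of 560,000: Ulla, Matthias, and Amira each take 560,000.

Cormac receives 840,000.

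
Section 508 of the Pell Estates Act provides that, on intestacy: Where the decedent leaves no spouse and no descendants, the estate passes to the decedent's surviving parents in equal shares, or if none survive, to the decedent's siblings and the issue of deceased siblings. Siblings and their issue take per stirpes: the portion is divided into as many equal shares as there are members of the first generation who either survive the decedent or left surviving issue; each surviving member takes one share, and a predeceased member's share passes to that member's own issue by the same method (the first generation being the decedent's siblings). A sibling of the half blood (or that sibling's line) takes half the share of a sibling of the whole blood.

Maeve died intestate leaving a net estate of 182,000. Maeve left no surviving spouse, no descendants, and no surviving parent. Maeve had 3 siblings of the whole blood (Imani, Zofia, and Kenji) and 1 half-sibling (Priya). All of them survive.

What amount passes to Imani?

The entire 182,000 passes to the siblings and their issue.
Counting each half-blood sibling's line as half a unit, there are 7/2 units in 182,000, so one unit is 52,000. Whole-blood lines (Imani, Zofia, and Kenji) take 52,000 each; half-blood lines (Priya) take 26,000 each.

Imani receives 52,000.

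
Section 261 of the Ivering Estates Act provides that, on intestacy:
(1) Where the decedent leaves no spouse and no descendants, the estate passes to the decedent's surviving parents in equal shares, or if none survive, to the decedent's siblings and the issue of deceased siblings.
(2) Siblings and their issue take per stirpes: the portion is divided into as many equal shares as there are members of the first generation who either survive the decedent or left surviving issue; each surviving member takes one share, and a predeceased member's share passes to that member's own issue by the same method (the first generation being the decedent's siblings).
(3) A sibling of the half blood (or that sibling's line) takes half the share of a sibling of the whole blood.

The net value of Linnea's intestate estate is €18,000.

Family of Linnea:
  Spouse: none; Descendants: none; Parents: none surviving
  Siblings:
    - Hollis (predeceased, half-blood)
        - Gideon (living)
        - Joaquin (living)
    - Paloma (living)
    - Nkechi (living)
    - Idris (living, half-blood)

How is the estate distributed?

The entire €18,000 passes to the siblings and their issue.
Counting each half-blood sibling's line as half a unit, there are 3 units in €18,000, so one unit is €6,000. Whole-blood lines (Paloma and Nkechi) take €6,000 each; half-blood lines (Hollis and Idris) take €3,000 each.
Hollis's share (€3,000) is divided into 2 shares of €1,500: Gideon and Joaquin each take €1,500.

Gideon: €1,500; Joaquin: €1,500; Paloma: €6,000; Nkechi: €6,000; Idris: €3,000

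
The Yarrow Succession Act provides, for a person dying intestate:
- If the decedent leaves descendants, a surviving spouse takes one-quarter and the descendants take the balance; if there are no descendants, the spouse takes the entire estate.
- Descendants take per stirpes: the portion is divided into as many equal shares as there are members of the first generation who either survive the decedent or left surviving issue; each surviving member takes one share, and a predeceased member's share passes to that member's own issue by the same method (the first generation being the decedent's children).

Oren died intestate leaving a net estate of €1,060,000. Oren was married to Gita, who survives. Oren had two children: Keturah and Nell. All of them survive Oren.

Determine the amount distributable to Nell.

Nell receives €397,500.

Gita takes one-quarter of €1,060,000 = €265,000. The remaining €795,000 passes to the descendants.
The descendants' portion (€795,000) is divided into 2 shares of €397,500: Keturah and Nell each take €397,500.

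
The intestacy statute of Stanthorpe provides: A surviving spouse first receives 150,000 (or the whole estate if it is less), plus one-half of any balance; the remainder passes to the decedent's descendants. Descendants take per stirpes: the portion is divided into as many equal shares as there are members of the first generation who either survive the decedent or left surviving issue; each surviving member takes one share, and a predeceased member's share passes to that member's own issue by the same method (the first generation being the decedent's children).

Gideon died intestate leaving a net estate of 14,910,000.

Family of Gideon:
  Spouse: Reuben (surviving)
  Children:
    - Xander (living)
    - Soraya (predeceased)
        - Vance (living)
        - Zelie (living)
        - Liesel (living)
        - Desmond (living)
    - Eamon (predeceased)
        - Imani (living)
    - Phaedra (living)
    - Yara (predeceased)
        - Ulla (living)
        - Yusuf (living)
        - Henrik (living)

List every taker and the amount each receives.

Reuben first takes 150,000, leaving a balance of 14,760,000. Reuben then takes one-half of the balance (7,380,000), for a total of 7,530,000. The remaining 7,380,000 passes to the descendants.
The descendants' portion (7,380,000) is divided into 5 shares of 1,476,000: Xander and Phaedra each take 1,476,000; Soraya's 1,476,000 share passes to Soraya's issue; Eamon's 1,476,000 share passes to Eamon's issue; Yara's 1,476,000 share passes to Yara's issue.
Soraya's share (1,476,000) is divided into 4 shares of 369,000: Vance, Zelie, Liesel, and Desmond each take 369,000.
Eamon's share (1,476,000) passes entirely to Imani.
Yara's share (1,476,000) is divided into 3 shares of 492,000: Ulla, Yusuf, and Henrik each take 492,000.

Reuben: 7,530,000; Xander: 1,476,000; Vance: 369,000; Zelie: 369,000; Liesel: 369,000; Desmond: 369,000; Imani: 1,476,000; Phaedra: 1,476,000; Ulla: 492,000; Yusuf: 492,000; Henrik: 492,000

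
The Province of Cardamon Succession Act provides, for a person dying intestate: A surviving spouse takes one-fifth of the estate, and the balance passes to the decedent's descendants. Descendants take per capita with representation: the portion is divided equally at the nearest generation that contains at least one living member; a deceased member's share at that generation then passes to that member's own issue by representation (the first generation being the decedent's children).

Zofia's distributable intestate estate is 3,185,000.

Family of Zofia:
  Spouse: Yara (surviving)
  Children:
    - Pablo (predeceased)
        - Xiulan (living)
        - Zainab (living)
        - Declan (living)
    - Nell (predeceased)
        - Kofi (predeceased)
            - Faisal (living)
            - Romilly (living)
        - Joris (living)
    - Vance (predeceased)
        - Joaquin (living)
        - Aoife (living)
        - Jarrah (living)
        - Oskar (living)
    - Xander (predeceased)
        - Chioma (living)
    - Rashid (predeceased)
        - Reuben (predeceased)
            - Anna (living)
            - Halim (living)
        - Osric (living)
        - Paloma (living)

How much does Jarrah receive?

Yara takes one-fifth of 3,185,000 = 637,000. The remaining 2,548,000 passes to the descendants.
No child survives, so the initial division is made at the grandchildren's generation.
The descendants' portion (2,548,000) is divided into 13 shares of 196,000: Xiulan, Zainab, Declan, Joris, Joaquin, Aoife, Jarrah, Oskar, Chioma, Osric, and Paloma each take 196,000; Kofi's 196,000 share passes to Kofi's issue; Reuben's 196,000 share passes to Reuben's issue.
Kofi's share (196,000) is divided into 2 shares of 98,000: Faisal and Romilly each take 98,000.
Reuben's share (196,000) is divided into 2 shares of 98,000: Anna and Halim each take 98,000.

Jarrah receives 196,000.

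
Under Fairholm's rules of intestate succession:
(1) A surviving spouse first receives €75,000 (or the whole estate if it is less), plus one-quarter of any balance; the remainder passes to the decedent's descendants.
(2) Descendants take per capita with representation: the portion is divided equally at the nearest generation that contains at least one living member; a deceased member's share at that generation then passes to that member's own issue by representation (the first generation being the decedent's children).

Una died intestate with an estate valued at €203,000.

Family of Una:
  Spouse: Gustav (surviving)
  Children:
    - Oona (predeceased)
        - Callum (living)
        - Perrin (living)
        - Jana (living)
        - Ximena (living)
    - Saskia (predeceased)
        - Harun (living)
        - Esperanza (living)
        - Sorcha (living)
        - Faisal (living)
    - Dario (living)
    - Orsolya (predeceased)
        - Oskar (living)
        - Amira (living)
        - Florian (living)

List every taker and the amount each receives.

Gustav first takes €75,000, leaving a balance of €128,000. Gustav then takes one-quarter of the balance (€32,000), for a total of €107,000. The remaining €96,000 passes to the descendants.
The descendants' portion (€96,000) is divided into 4 shares of €24,000: Dario takes €24,000; Oona's €24,000 share passes to Oona's issue; Saskia's €24,000 share passes to Saskia's issue; Orsolya's €24,000 share passes to Orsolya's issue.
Oona's share (€24,000) is divided into 4 shares of €6,000: Callum, Perrin, Jana, and Ximena each take €6,000.
Saskia's share (€24,000) is divided into 4 shares of €6,000: Harun, Esperanza, Sorcha, and Faisal each take €6,000.
Orsolya's share (€24,000) is divided into 3 shares of €8,000: Oskar, Amira, and Florian each take €8,000.

Gustav: €107,000; Callum: €6,000; Perrin: €6,000; Jana: €6,000; Ximena: €6,000; Harun: €6,000; Esperanza: €6,000; Sorcha: €6,000; Faisal: €6,000; Dario: €24,000; Oskar: €8,000; Amira: €8,000; Florian: €8,000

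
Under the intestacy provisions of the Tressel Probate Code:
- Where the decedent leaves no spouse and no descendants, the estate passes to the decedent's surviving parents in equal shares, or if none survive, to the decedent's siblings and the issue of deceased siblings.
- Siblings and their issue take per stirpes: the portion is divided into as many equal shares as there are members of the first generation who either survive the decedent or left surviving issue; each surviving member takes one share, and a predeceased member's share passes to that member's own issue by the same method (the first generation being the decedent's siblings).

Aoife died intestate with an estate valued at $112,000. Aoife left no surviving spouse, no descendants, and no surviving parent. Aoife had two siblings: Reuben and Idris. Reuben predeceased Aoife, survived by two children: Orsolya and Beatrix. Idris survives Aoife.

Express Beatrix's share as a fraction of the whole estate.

Beatrix receives 1/4 of the estate.

The entire $112,000 passes to the siblings and their issue.
That amount ($112,000) is divided into 2 shares of $56,000: Idris takes $56,000; Reuben's $56,000 share passes to Reuben's issue.
Reuben's share ($56,000) is divided into 2 shares of $28,000: Orsolya and Beatrix each take $28,000.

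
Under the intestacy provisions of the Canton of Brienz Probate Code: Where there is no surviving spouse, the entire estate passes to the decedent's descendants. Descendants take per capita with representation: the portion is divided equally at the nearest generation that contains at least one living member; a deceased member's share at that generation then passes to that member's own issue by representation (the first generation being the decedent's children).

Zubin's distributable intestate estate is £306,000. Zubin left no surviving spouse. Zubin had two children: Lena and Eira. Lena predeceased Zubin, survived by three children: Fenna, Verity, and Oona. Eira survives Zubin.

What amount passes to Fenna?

Fenna receives £51,000.

The entire £306,000 passes to the descendants.
That amount (£306,000) is divided into 2 shares of £153,000: Eira takes £153,000; Lena's £153,000 share passes to Lena's issue.
Lena's share (£153,000) is divided into 3 shares of £51,000: Fenna, Verity, and Oona each take £51,000.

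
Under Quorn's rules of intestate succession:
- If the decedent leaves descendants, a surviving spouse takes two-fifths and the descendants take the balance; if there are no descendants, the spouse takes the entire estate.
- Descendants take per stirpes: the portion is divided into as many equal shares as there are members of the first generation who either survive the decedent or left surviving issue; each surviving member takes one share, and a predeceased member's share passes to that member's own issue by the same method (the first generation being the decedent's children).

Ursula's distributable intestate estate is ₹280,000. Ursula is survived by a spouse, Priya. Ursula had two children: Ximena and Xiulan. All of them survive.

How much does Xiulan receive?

Xiulan receives ₹84,000.

Priya takes two-fifths of ₹280,000 = ₹112,000. The remaining ₹168,000 passes to the descendants.
The descendants' portion (₹168,000) is divided into 2 shares of ₹84,000: Ximena and Xiulan each take ₹84,000.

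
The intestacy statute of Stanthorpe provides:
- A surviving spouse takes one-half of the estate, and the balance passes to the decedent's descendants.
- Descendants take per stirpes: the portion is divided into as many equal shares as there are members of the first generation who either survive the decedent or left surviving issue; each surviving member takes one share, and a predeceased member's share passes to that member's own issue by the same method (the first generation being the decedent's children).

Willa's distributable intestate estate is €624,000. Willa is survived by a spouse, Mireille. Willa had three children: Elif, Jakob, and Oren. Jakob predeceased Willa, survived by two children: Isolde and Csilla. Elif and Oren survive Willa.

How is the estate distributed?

Mireille: €312,000; Elif: €104,000; Isolde: €52,000; Csilla: €52,000; Oren: €104,000

Mireille takes one-half of €624,000 = €312,000. The remaining €312,000 passes to the descendants.
The descendants' portion (€312,000) is divided into 3 shares of €104,000: Elif and Oren each take €104,000; Jakob's €104,000 share passes to Jakob's issue.
Jakob's share (€104,000) is divided into 2 shares of €52,000: Isolde and Csilla each take €52,000.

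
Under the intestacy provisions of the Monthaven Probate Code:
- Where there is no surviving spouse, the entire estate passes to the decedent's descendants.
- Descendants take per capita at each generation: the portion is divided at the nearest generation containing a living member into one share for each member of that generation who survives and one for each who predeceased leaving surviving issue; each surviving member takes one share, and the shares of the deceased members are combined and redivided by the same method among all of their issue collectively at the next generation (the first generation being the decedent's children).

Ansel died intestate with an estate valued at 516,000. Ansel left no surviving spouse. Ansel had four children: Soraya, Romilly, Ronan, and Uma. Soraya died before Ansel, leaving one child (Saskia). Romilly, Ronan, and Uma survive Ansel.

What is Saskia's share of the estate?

Saskia receives 129,000.

The entire 516,000 passes to the descendants.
That amount (516,000) is divided at the children's generation into 4 shares of 129,000. Romilly, Ronan, and Uma each take 129,000. The remaining share for the deceased Soraya (129,000) is carried to the next generation.
That pool (129,000) passes entirely to Saskia, the sole taker at the grandchildren's generation.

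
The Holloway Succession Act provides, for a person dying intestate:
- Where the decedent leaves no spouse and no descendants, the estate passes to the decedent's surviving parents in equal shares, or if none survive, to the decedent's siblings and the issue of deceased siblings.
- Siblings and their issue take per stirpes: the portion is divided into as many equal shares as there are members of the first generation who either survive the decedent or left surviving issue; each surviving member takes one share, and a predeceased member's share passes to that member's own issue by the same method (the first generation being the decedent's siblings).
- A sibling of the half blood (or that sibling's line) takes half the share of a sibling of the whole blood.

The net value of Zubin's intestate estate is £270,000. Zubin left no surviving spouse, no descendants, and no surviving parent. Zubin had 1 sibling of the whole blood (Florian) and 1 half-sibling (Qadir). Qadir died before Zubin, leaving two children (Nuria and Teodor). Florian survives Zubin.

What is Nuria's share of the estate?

Nuria receives £45,000.

The entire £270,000 passes to the siblings and their issue.
Counting each half-blood sibling's line as half a unit, there are 3/2 units in £270,000, so one unit is £180,000. Whole-blood lines (Florian) take £180,000 each; half-blood lines (Qadir) take £90,000 each.
Qadir's share (£90,000) is divided into 2 shares of £45,000: Nuria and Teodor each take £45,000.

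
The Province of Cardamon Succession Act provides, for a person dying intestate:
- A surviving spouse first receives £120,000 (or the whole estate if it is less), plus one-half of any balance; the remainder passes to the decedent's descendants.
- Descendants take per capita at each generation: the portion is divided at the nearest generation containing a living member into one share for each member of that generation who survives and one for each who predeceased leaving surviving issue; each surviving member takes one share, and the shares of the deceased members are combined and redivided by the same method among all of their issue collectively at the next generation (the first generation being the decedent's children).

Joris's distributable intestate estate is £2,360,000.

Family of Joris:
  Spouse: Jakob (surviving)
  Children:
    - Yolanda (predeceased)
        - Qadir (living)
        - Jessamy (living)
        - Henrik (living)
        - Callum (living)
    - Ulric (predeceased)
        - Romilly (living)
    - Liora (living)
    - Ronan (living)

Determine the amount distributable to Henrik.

Jakob first takes £120,000, leaving a balance of £2,240,000. Jakob then takes one-half of the balance (£1,120,000), for a total of £1,240,000. The remaining £1,120,000 passes to the descendants.
The descendants' portion (£1,120,000) is divided at the children's generation into 4 shares of £280,000. Liora and Ronan each take £280,000. The 2 shares of the deceased (Yolanda and Ulric) are combined into a pool of £560,000.
That pool (£560,000) is divided at the grandchildren's generation equally among Qadir, Jessamy, Henrik, Callum, and Romilly: £112,000 each.

Henrik receives £112,000.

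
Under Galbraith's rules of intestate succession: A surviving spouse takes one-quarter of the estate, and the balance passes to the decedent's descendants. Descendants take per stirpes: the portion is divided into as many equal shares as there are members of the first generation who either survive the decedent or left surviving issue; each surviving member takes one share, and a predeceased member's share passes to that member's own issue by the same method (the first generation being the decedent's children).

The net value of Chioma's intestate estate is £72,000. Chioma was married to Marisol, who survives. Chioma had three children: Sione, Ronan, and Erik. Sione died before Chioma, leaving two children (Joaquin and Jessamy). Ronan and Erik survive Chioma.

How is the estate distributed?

Marisol: £18,000; Joaquin: £9,000; Jessamy: £9,000; Ronan: £18,000; Erik: £18,000

Marisol takes one-quarter of £72,000 = £18,000. The remaining £54,000 passes to the descendants.
The descendants' portion (£54,000) is divided into 3 shares of £18,000: Ronan and Erik each take £18,000; Sione's £18,000 share passes to Sione's issue.
Sione's share (£18,000) is divided into 2 shares of £9,000: Joaquin and Jessamy each take £9,000.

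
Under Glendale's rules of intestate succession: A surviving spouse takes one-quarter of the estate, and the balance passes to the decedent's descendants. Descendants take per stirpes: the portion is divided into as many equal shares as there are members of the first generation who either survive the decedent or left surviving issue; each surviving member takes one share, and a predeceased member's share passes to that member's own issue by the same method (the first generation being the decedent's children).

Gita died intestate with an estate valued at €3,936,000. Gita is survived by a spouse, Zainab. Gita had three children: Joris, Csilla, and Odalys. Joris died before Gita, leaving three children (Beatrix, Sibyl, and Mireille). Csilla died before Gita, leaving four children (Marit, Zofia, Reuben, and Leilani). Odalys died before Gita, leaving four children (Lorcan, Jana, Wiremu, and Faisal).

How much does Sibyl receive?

Sibyl receives €328,000.

Zainab takes one-quarter of €3,936,000 = €984,000. The remaining €2,952,000 passes to the descendants.
The descendants' portion (€2,952,000) is divided into 3 shares of €984,000: Joris's €984,000 share passes to Joris's issue; Csilla's €984,000 share passes to Csilla's issue; Odalys's €984,000 share passes to Odalys's issue.
Joris's share (€984,000) is divided into 3 shares of €328,000: Beatrix, Sibyl, and Mireille each take €328,000.
Csilla's share (€984,000) is divided into 4 shares of €246,000: Marit, Zofia, Reuben, and Leilani each take €246,000.
Odalys's share (€984,000) is divided into 4 shares of €246,000: Lorcan, Jana, Wiremu, and Faisal each take €246,000.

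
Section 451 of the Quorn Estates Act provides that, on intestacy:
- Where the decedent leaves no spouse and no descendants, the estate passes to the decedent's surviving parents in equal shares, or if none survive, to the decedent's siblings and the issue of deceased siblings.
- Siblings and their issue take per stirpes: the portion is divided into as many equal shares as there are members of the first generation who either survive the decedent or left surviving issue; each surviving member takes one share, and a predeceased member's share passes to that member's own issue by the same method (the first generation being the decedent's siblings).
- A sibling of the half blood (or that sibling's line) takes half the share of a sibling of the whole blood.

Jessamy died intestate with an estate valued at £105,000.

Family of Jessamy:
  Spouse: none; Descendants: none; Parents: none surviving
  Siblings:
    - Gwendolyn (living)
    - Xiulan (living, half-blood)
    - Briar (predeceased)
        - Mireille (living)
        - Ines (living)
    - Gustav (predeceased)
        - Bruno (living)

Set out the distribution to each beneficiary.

Gwendolyn: £30,000; Xiulan: £15,000; Mireille: £15,000; Ines: £15,000; Bruno: £30,000

The entire £105,000 passes to the siblings and their issue.
Counting each half-blood sibling's line as half a unit, there are 7/2 units in £105,000, so one unit is £30,000. Whole-blood lines (Gwendolyn, Briar, and Gustav) take £30,000 each; half-blood lines (Xiulan) take £15,000 each.
Briar's share (£30,000) is divided into 2 shares of £15,000: Mireille and Ines each take £15,000.
Gustav's share (£30,000) passes entirely to Bruno.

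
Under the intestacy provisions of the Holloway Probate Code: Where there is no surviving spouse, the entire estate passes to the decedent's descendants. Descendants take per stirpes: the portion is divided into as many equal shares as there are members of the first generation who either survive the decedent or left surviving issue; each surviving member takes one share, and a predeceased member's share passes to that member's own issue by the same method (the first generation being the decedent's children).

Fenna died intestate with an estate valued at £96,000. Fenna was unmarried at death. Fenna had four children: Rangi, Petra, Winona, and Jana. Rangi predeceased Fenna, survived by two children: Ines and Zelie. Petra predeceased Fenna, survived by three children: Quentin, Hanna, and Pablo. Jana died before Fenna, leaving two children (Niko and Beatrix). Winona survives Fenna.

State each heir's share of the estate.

Ines: £12,000; Zelie: £12,000; Quentin: £8,000; Hanna: £8,000; Pablo: £8,000; Winona: £24,000; Niko: £12,000; Beatrix: £12,000

The entire £96,000 passes to the descendants.
That amount (£96,000) is divided into 4 shares of £24,000: Winona takes £24,000; Rangi's £24,000 share passes to Rangi's issue; Petra's £24,000 share passes to Petra's issue; Jana's £24,000 share passes to Jana's issue.
Rangi's share (£24,000) is divided into 2 shares of £12,000: Ines and Zelie each take £12,000.
Petra's share (£24,000) is divided into 3 shares of £8,000: Quentin, Hanna, and Pablo each take £8,000.
Jana's share (£24,000) is divided into 2 shares of £12,000: Niko and Beatrix each take £12,000.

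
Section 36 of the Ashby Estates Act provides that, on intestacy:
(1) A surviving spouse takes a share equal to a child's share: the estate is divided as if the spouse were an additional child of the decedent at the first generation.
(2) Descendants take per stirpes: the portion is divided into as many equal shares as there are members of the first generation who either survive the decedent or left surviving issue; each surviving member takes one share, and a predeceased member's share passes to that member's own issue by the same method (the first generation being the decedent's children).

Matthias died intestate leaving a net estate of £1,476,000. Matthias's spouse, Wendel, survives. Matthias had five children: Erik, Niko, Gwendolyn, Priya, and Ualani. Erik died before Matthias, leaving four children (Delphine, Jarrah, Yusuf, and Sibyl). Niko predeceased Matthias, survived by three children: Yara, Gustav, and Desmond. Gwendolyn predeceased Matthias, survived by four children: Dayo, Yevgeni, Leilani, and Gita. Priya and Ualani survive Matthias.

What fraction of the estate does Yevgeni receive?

Yevgeni receives 1/24 of the estate.

The spouse counts as an additional share at the children's level, so there are 6 primary shares of £246,000. Wendel takes one such share (£246,000).
The children's combined portion (£1,230,000) is divided into 5 shares of £246,000: Priya and Ualani each take £246,000; Erik's £246,000 share passes to Erik's issue; Niko's £246,000 share passes to Niko's issue; Gwendolyn's £246,000 share passes to Gwendolyn's issue.
Erik's share (£246,000) is divided into 4 shares of £61,500: Delphine, Jarrah, Yusuf, and Sibyl each take £61,500.
Niko's share (£246,000) is divided into 3 shares of £82,000: Yara, Gustav, and Desmond each take £82,000.
Gwendolyn's share (£246,000) is divided into 4 shares of £61,500: Dayo, Yevgeni, Leilani, and Gita each take £61,500.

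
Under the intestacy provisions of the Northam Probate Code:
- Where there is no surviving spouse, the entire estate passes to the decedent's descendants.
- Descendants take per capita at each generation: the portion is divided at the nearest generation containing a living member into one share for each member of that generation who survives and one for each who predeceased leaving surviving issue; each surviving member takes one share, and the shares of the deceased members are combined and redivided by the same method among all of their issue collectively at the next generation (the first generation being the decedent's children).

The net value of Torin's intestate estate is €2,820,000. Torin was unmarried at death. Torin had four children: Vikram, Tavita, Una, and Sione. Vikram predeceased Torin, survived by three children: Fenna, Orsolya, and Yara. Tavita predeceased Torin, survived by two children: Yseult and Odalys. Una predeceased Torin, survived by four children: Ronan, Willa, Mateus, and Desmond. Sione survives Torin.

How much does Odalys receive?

The entire €2,820,000 passes to the descendants.
That amount (€2,820,000) is divided at the children's generation into 4 shares of €705,000. Sione takes €705,000. The 3 shares of the deceased (Vikram, Tavita, and Una) are combined into a pool of €2,115,000.
That pool (€2,115,000) is divided at the grandchildren's generation equally among Fenna, Orsolya, Yara, Yseult, Odalys, Ronan, Willa, Mateus, and Desmond: €235,000 each.

Odalys receives €235,000.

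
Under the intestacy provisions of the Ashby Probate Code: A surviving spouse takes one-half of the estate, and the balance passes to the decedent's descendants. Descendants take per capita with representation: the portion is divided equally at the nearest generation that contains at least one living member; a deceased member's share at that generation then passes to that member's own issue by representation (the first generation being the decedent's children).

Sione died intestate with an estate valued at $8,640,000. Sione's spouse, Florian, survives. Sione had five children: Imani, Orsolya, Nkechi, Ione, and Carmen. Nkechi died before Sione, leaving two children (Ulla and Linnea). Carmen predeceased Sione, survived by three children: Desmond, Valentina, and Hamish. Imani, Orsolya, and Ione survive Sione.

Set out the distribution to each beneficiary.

Florian takes one-half of $8,640,000 = $4,320,000. The remaining $4,320,000 passes to the descendants.
The descendants' portion ($4,320,000) is divided into 5 shares of $864,000: Imani, Orsolya, and Ione each take $864,000; Nkechi's $864,000 share passes to Nkechi's issue; Carmen's $864,000 share passes to Carmen's issue.
Nkechi's share ($864,000) is divided into 2 shares of $432,000: Ulla and Linnea each take $432,000.
Carmen's share ($864,000) is divided into 3 shares of $288,000: Desmond, Valentina, and Hamish each take $288,000.

Florian: $4,320,000; Imani: $864,000; Orsolya: $864,000; Ulla: $432,000; Linnea: $432,000; Ione: $864,000; Desmond: $288,000; Valentina: $288,000; Hamish: $288,000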